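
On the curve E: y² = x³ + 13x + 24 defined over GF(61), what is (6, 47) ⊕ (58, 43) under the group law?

(6, 47) + (58, 43). λ = (43 - 47)/(58 - 6) ≡ 57/52 mod 61. 52⁻¹ ≡ 27 (mod 61), so λ ≡ 14.
  x = λ² - 6 - 58 = 196 - 64 ≡ 10; y = λ·(6 - 10) - 47 ≡ 19. → (10, 19)

(10, 19)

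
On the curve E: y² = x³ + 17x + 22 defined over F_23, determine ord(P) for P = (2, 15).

2P: tangent at (2, 15): λ = (3·2² + 17)/(2·15) ≡ 6/7. 7⁻¹ ≡ 10 (mod 23), so λ ≡ 6·10 ≡ 14.
  x = λ² - 2 - 2 = 196 - 4 ≡ 8; y = λ·(2 - 8) - 15 ≡ 16. → (8, 16)
3P: (8, 16) + (2, 15). λ = (15 - 16)/(2 - 8) ≡ 22/17 mod 23. 17⁻¹ ≡ 19 (mod 23) since 17·19 = 323 ≡ 1, so λ ≡ 4.
  x = λ² - 8 - 2 = 16 - 10 ≡ 6; y = λ·(8 - 6) - 16 ≡ 15. → (6, 15)
4P: (6, 15) + (2, 15). λ = (15 - 15)/(2 - 6) ≡ 0/19 mod 23. 19⁻¹ ≡ 17 (mod 23), so λ ≡ 0.
  x = λ² - 6 - 2 = 0 - 8 ≡ 15; y = λ·(6 - 15) - 15 ≡ 8. → (15, 8)
5P: (15, 8) + (2, 15). λ = (15 - 8)/(2 - 15) ≡ 7/10 mod 23. 10⁻¹ ≡ 7 (mod 23), so λ ≡ 3.
  x = λ² - 15 - 2 = 9 - 17 ≡ 15; y = λ·(15 - 15) - 8 ≡ 15. → (15, 15)
6P: (15, 15) + (2, 15). λ = (15 - 15)/(2 - 15) ≡ 0/10 mod 23. 10⁻¹ ≡ 7 (mod 23) since 10·7 = 70 ≡ 1, so λ ≡ 0.
  x = λ² - 15 - 2 = 0 - 17 ≡ 6; y = λ·(15 - 6) - 15 ≡ 8. → (6, 8)
7P: (6, 8) + (2, 15). λ = (15 - 8)/(2 - 6) ≡ 7/19 mod 23. 19⁻¹ ≡ 17 (mod 23), so λ ≡ 4.
  x = λ² - 6 - 2 = 16 - 8 ≡ 8; y = λ·(6 - 8) - 8 ≡ 7. → (8, 7)
8P: (8, 7) + (2, 15). λ = (15 - 7)/(2 - 8) ≡ 8/17 mod 23. 17⁻¹ ≡ 19 (mod 23), so λ ≡ 14.
  x = λ² - 8 - 2 = 196 - 10 ≡ 2; y = λ·(8 - 2) - 7 ≡ 8. → (2, 8)
9P: (2, 8) + (2, 15): same x and y₁ ≡ -y₂, so the sum is O.
9P = O, so the order is 9.

9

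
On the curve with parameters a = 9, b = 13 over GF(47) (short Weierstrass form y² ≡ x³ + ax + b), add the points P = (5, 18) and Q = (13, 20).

(32, 34)

(5, 18) + (13, 20). λ = (20 - 18)/(13 - 5) ≡ 2/8 mod 47. 8⁻¹ ≡ 6 (mod 47), so λ ≡ 12.
  x = λ² - 5 - 13 = 144 - 18 ≡ 32; y = λ·(5 - 32) - 18 ≡ 34. → (32, 34)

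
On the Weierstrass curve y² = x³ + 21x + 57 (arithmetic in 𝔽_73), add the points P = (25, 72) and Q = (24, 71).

(25, 1)

(25, 72) + (24, 71). λ = (71 - 72)/(24 - 25) ≡ 72/72 mod 73. 72⁻¹ ≡ 72 (mod 73) since 72·72 = 5184 ≡ 1, so λ ≡ 1.
  x = λ² - 25 - 24 = 1 - 49 ≡ 25; y = λ·(25 - 25) - 72 ≡ 1. → (25, 1)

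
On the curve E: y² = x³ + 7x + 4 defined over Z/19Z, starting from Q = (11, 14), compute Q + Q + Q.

Repeated addition: build up to 3Q.
2Q: tangent at (11, 14): λ = (3·11² + 7)/(2·14) ≡ 9/9. 9⁻¹ ≡ 17 (mod 19), so λ ≡ 9·17 ≡ 1.
  x = λ² - 11 - 11 = 1 - 22 ≡ 17; y = λ·(11 - 17) - 14 ≡ 18. → (17, 18)
3Q: (17, 18) + (11, 14). λ = (14 - 18)/(11 - 17) ≡ 15/13 mod 19. 13⁻¹ ≡ 3 (mod 19) since 13·3 = 39 ≡ 1, so λ ≡ 7.
  x = λ² - 17 - 11 = 49 - 28 ≡ 2; y = λ·(17 - 2) - 18 ≡ 11. → (2, 11)

(2, 11)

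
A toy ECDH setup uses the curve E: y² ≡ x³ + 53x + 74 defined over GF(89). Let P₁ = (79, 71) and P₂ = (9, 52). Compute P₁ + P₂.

(79, 71) + (9, 52). λ = (52 - 71)/(9 - 79) ≡ 70/19 mod 89. 19⁻¹ ≡ 75 (mod 89) since 19·75 = 1425 ≡ 1, so λ ≡ 88.
  x = λ² - 79 - 9 = 7744 - 88 ≡ 2; y = λ·(79 - 2) - 71 ≡ 30. → (2, 30)

(2, 30)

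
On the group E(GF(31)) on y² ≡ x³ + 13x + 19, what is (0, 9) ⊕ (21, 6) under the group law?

(29, 4)

(0, 9) + (21, 6). λ = (6 - 9)/(21 - 0) ≡ 28/21 mod 31. 21⁻¹ ≡ 3 (mod 31), so λ ≡ 22.
  x = λ² - 0 - 21 = 484 - 21 ≡ 29; y = λ·(0 - 29) - 9 ≡ 4. → (29, 4)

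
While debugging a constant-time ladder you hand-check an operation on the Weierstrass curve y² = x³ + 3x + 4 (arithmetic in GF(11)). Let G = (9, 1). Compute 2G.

(8, 1)

tangent at (9, 1): λ = (3·9² + 3)/(2·1) ≡ 4/2. 2⁻¹ ≡ 6 (mod 11), so λ ≡ 4·6 ≡ 2.
  x = λ² - 9 - 9 = 4 - 18 ≡ 8; y = λ·(9 - 8) - 1 ≡ 1. → (8, 1)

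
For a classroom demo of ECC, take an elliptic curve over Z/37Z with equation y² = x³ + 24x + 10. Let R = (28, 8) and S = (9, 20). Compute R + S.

(21, 9)

(28, 8) + (9, 20). λ = (20 - 8)/(9 - 28) ≡ 12/18 mod 37. 18⁻¹ ≡ 35 (mod 37), so λ ≡ 13.
  x = λ² - 28 - 9 = 169 - 37 ≡ 21; y = λ·(28 - 21) - 8 ≡ 9. → (21, 9)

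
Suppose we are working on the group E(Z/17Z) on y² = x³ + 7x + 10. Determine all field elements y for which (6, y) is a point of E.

8, 9

x³ + 7x + 10 = 268 ≡ 13 (mod 17).
Square roots of 13 mod 17: 8 and 9 (since 8² = 64 ≡ 13).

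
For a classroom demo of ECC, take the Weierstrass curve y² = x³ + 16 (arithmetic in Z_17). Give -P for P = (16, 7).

(16, 10)

-(16, 7) = (16, -7 mod 17) = (16, 10).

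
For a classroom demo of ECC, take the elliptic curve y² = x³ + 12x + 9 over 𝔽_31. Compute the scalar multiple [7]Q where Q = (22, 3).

Double-and-add on 7 = (111)₂. Start with Q = (22, 3) for the leading 1-bit.
double: tangent at (22, 3): λ = (3·22² + 12)/(2·3) ≡ 7/6. 6⁻¹ ≡ 26 (mod 31), so λ ≡ 7·26 ≡ 27.
  x = λ² - 22 - 22 = 729 - 44 ≡ 3; y = λ·(22 - 3) - 3 ≡ 14. → (3, 14)
add Q: (3, 14) + (22, 3). λ = (3 - 14)/(22 - 3) ≡ 20/19 mod 31. 19⁻¹ ≡ 18 (mod 31), so λ ≡ 19.
  x = λ² - 3 - 22 = 361 - 25 ≡ 26; y = λ·(3 - 26) - 14 ≡ 14. → (26, 14)
double: tangent at (26, 14): λ = (3·26² + 12)/(2·14) ≡ 25/28. 28⁻¹ ≡ 10 (mod 31), so λ ≡ 25·10 ≡ 2.
  x = λ² - 26 - 26 = 4 - 52 ≡ 14; y = λ·(26 - 14) - 14 ≡ 10. → (14, 10)
add Q: (14, 10) + (22, 3). λ = (3 - 10)/(22 - 14) ≡ 24/8 mod 31. 8⁻¹ ≡ 4 (mod 31) since 8·4 = 32 ≡ 1, so λ ≡ 3.
  x = λ² - 14 - 22 = 9 - 36 ≡ 4; y = λ·(14 - 4) - 10 ≡ 20. → (4, 20)

(4, 20)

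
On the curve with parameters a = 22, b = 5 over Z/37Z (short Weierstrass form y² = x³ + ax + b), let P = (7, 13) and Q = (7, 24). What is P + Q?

The two points share x = 7 and their y-coordinates satisfy 13 + 24 ≡ 0 (mod 37), so they are inverses. Their sum is 𝒪.

O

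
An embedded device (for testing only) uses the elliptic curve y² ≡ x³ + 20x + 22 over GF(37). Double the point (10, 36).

(13, 0)

tangent at (10, 36): λ = (3·10² + 20)/(2·36) ≡ 24/35. 35⁻¹ ≡ 18 (mod 37), so λ ≡ 24·18 ≡ 25.
  x = λ² - 10 - 10 = 625 - 20 ≡ 13; y = λ·(10 - 13) - 36 ≡ 0. → (13, 0)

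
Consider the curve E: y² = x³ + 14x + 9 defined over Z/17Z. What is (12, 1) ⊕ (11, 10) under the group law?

(12, 1) + (11, 10). λ = (10 - 1)/(11 - 12) ≡ 9/16 mod 17. 16⁻¹ ≡ 16 (mod 17) since 16·16 = 256 ≡ 1, so λ ≡ 8.
  x = λ² - 12 - 11 = 64 - 23 ≡ 7; y = λ·(12 - 7) - 1 ≡ 5. → (7, 5)

(7, 5)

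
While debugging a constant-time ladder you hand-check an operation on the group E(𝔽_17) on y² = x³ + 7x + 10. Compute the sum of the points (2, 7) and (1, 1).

(2, 7) + (1, 1). λ = (1 - 7)/(1 - 2) ≡ 11/16 mod 17. 16⁻¹ ≡ 16 (mod 17), so λ ≡ 6.
  x = λ² - 2 - 1 = 36 - 3 ≡ 16; y = λ·(2 - 16) - 7 ≡ 11. → (16, 11)

(16, 11)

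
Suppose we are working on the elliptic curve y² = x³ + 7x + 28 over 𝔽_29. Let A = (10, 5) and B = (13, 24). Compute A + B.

(10, 5) + (13, 24). λ = (24 - 5)/(13 - 10) ≡ 19/3 mod 29. 3⁻¹ ≡ 10 (mod 29) since 3·10 = 30 ≡ 1, so λ ≡ 16.
  x = λ² - 10 - 13 = 256 - 23 ≡ 1; y = λ·(10 - 1) - 5 ≡ 23. → (1, 23)

(1, 23)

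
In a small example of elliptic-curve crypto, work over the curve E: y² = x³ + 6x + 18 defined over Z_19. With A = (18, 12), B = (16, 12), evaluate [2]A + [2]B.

(3, 5)

First 2A:
Repeated addition: build up to 2A.
2A: tangent at (18, 12): λ = (3·18² + 6)/(2·12) ≡ 9/5. 5⁻¹ ≡ 4 (mod 19), so λ ≡ 9·4 ≡ 17.
  x = λ² - 18 - 18 = 289 - 36 ≡ 6; y = λ·(18 - 6) - 12 ≡ 2. → (6, 2)
2A = (6, 2).
Next 2B:
Repeated addition: build up to 2B.
2B: tangent at (16, 12): λ = (3·16² + 6)/(2·12) ≡ 14/5. 5⁻¹ ≡ 4 (mod 19), so λ ≡ 14·4 ≡ 18.
  x = λ² - 16 - 16 = 324 - 32 ≡ 7; y = λ·(16 - 7) - 12 ≡ 17. → (7, 17)
2B = (7, 17).
Finally 2A + 2B:
(6, 2) + (7, 17). λ = (17 - 2)/(7 - 6) ≡ 15/1 mod 19. 1⁻¹ ≡ 1 (mod 19) since 1·1 = 1 ≡ 1, so λ ≡ 15.
  x = λ² - 6 - 7 = 225 - 13 ≡ 3; y = λ·(6 - 3) - 2 ≡ 5. → (3, 5)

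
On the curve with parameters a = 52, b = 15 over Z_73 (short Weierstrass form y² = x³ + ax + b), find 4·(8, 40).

(24, 7)

Write Q = (8, 40).
Double-and-add on 4 = (100)₂. Start with Q = (8, 40) for the leading 1-bit.
double: tangent at (8, 40): λ = (3·8² + 52)/(2·40) ≡ 25/7. 7⁻¹ ≡ 21 (mod 73) since 7·21 = 147 ≡ 1, so λ ≡ 25·21 ≡ 14.
  x = λ² - 8 - 8 = 196 - 16 ≡ 34; y = λ·(8 - 34) - 40 ≡ 34. → (34, 34)
double: tangent at (34, 34): λ = (3·34² + 52)/(2·34) ≡ 16/68. 68⁻¹ ≡ 29 (mod 73), so λ ≡ 16·29 ≡ 26.
  x = λ² - 34 - 34 = 676 - 68 ≡ 24; y = λ·(34 - 24) - 34 ≡ 7. → (24, 7)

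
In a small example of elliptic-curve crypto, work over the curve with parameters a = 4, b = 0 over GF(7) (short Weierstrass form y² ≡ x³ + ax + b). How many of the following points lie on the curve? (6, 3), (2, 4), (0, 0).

3

(6, 3): 3² ≡ 2, rhs ≡ 2 → on.
(2, 4): 4² ≡ 2, rhs ≡ 2 → on.
(0, 0): 0² ≡ 0, rhs ≡ 0 → on.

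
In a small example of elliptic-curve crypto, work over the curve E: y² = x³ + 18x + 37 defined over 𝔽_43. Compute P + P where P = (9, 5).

(41, 37)

tangent at (9, 5): λ = (3·9² + 18)/(2·5) ≡ 3/10. 10⁻¹ ≡ 13 (mod 43) since 10·13 = 130 ≡ 1, so λ ≡ 3·13 ≡ 39.
  x = λ² - 9 - 9 = 1521 - 18 ≡ 41; y = λ·(9 - 41) - 5 ≡ 37. → (41, 37)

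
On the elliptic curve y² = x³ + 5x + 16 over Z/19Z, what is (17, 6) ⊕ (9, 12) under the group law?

(9, 7)

(17, 6) + (9, 12). λ = (12 - 6)/(9 - 17) ≡ 6/11 mod 19. 11⁻¹ ≡ 7 (mod 19) since 11·7 = 77 ≡ 1, so λ ≡ 4.
  x = λ² - 17 - 9 = 16 - 26 ≡ 9; y = λ·(17 - 9) - 6 ≡ 7. → (9, 7)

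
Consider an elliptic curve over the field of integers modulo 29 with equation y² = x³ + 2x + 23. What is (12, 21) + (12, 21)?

tangent at (12, 21): λ = (3·12² + 2)/(2·21) ≡ 28/13. 13⁻¹ ≡ 9 (mod 29), so λ ≡ 28·9 ≡ 20.
  x = λ² - 12 - 12 = 400 - 24 ≡ 28; y = λ·(12 - 28) - 21 ≡ 7. → (28, 7)

(28, 7)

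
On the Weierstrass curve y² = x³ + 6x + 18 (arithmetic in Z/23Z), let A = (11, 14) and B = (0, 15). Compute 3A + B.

(7, 9)

First 3A:
Repeated addition: build up to 3A.
2A: tangent at (11, 14): λ = (3·11² + 6)/(2·14) ≡ 1/5. 5⁻¹ ≡ 14 (mod 23) since 5·14 = 70 ≡ 1, so λ ≡ 1·14 ≡ 14.
  x = λ² - 11 - 11 = 196 - 22 ≡ 13; y = λ·(11 - 13) - 14 ≡ 4. → (13, 4)
3A: (13, 4) + (11, 14). λ = (14 - 4)/(11 - 13) ≡ 10/21 mod 23. 21⁻¹ ≡ 11 (mod 23), so λ ≡ 18.
  x = λ² - 13 - 11 = 324 - 24 ≡ 1; y = λ·(13 - 1) - 4 ≡ 5. → (1, 5)
3A = (1, 5).
Finally 3A + B:
(1, 5) + (0, 15). λ = (15 - 5)/(0 - 1) ≡ 10/22 mod 23. 22⁻¹ ≡ 22 (mod 23) since 22·22 = 484 ≡ 1, so λ ≡ 13.
  x = λ² - 1 - 0 = 169 - 1 ≡ 7; y = λ·(1 - 7) - 5 ≡ 9. → (7, 9)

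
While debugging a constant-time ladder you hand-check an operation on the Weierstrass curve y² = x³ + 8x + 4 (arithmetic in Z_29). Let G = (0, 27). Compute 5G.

(27, 26)

Double-and-add on 5 = (101)₂. Start with G = (0, 27) for the leading 1-bit.
double: tangent at (0, 27): λ = (3·0² + 8)/(2·27) ≡ 8/25. 25⁻¹ ≡ 7 (mod 29) since 25·7 = 175 ≡ 1, so λ ≡ 8·7 ≡ 27.
  x = λ² - 0 - 0 = 729 - 0 ≡ 4; y = λ·(0 - 4) - 27 ≡ 10. → (4, 10)
double: tangent at (4, 10): λ = (3·4² + 8)/(2·10) ≡ 27/20. 20⁻¹ ≡ 16 (mod 29), so λ ≡ 27·16 ≡ 26.
  x = λ² - 4 - 4 = 676 - 8 ≡ 1; y = λ·(4 - 1) - 10 ≡ 10. → (1, 10)
add G: (1, 10) + (0, 27). λ = (27 - 10)/(0 - 1) ≡ 17/28 mod 29. 28⁻¹ ≡ 28 (mod 29), so λ ≡ 12.
  x = λ² - 1 - 0 = 144 - 1 ≡ 27; y = λ·(1 - 27) - 10 ≡ 26. → (27, 26)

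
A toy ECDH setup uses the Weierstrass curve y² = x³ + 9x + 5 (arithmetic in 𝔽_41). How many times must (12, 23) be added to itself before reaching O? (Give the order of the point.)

2P: tangent at (12, 23): λ = (3·12² + 9)/(2·23) ≡ 31/5. 5⁻¹ ≡ 33 (mod 41), so λ ≡ 31·33 ≡ 39.
  x = λ² - 12 - 12 = 1521 - 24 ≡ 21; y = λ·(12 - 21) - 23 ≡ 36. → (21, 36)
3P: (21, 36) + (12, 23). λ = (23 - 36)/(12 - 21) ≡ 28/32 mod 41. 32⁻¹ ≡ 9 (mod 41), so λ ≡ 6.
  x = λ² - 21 - 12 = 36 - 33 ≡ 3; y = λ·(21 - 3) - 36 ≡ 31. → (3, 31)
4P: (3, 31) + (12, 23). λ = (23 - 31)/(12 - 3) ≡ 33/9 mod 41. 9⁻¹ ≡ 32 (mod 41) since 9·32 = 288 ≡ 1, so λ ≡ 31.
  x = λ² - 3 - 12 = 961 - 15 ≡ 3; y = λ·(3 - 3) - 31 ≡ 10. → (3, 10)
5P: (3, 10) + (12, 23). λ = (23 - 10)/(12 - 3) ≡ 13/9 mod 41. 9⁻¹ ≡ 32 (mod 41) since 9·32 = 288 ≡ 1, so λ ≡ 6.
  x = λ² - 3 - 12 = 36 - 15 ≡ 21; y = λ·(3 - 21) - 10 ≡ 5. → (21, 5)
6P: (21, 5) + (12, 23). λ = (23 - 5)/(12 - 21) ≡ 18/32 mod 41. 32⁻¹ ≡ 9 (mod 41) since 32·9 = 288 ≡ 1, so λ ≡ 39.
  x = λ² - 21 - 12 = 1521 - 33 ≡ 12; y = λ·(21 - 12) - 5 ≡ 18. → (12, 18)
7P: (12, 18) + (12, 23): same x and y₁ ≡ -y₂, so the sum is O.
7P = O, so the order is 7.

7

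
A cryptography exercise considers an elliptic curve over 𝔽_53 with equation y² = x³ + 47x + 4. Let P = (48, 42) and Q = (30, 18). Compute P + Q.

(48, 42) + (30, 18). λ = (18 - 42)/(30 - 48) ≡ 29/35 mod 53. 35⁻¹ ≡ 50 (mod 53), so λ ≡ 19.
  x = λ² - 48 - 30 = 361 - 78 ≡ 18; y = λ·(48 - 18) - 42 ≡ 51. → (18, 51)

(18, 51)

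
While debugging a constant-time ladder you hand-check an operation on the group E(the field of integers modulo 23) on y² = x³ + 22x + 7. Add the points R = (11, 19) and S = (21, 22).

(18, 18)

(11, 19) + (21, 22). λ = (22 - 19)/(21 - 11) ≡ 3/10 mod 23. 10⁻¹ ≡ 7 (mod 23) since 10·7 = 70 ≡ 1, so λ ≡ 21.
  x = λ² - 11 - 21 = 441 - 32 ≡ 18; y = λ·(11 - 18) - 19 ≡ 18. → (18, 18)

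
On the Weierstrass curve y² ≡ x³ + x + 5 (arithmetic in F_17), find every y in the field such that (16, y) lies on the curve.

none

x³ + 1x + 5 = 4117 ≡ 3 (mod 17).
3 is a non-residue mod 17; no y exists.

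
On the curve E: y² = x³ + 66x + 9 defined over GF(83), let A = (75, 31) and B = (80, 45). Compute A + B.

(62, 22)

(75, 31) + (80, 45). λ = (45 - 31)/(80 - 75) ≡ 14/5 mod 83. 5⁻¹ ≡ 50 (mod 83), so λ ≡ 36.
  x = λ² - 75 - 80 = 1296 - 155 ≡ 62; y = λ·(75 - 62) - 31 ≡ 22. → (62, 22)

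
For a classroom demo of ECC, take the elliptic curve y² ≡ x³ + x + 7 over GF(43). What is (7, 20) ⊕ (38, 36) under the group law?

(7, 20) + (38, 36). λ = (36 - 20)/(38 - 7) ≡ 16/31 mod 43. 31⁻¹ ≡ 25 (mod 43) since 31·25 = 775 ≡ 1, so λ ≡ 13.
  x = λ² - 7 - 38 = 169 - 45 ≡ 38; y = λ·(7 - 38) - 20 ≡ 7. → (38, 7)

(38, 7)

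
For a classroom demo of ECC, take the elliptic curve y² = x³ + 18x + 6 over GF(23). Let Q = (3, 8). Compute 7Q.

Repeated addition: build up to 7Q.
2Q: tangent at (3, 8): λ = (3·3² + 18)/(2·8) ≡ 22/16. 16⁻¹ ≡ 13 (mod 23) since 16·13 = 208 ≡ 1, so λ ≡ 22·13 ≡ 10.
  x = λ² - 3 - 3 = 100 - 6 ≡ 2; y = λ·(3 - 2) - 8 ≡ 2. → (2, 2)
3Q: (2, 2) + (3, 8). λ = (8 - 2)/(3 - 2) ≡ 6/1 mod 23. 1⁻¹ ≡ 1 (mod 23) since 1·1 = 1 ≡ 1, so λ ≡ 6.
  x = λ² - 2 - 3 = 36 - 5 ≡ 8; y = λ·(2 - 8) - 2 ≡ 8. → (8, 8)
4Q: (8, 8) + (3, 8). λ = (8 - 8)/(3 - 8) ≡ 0/18 mod 23. 18⁻¹ ≡ 9 (mod 23) since 18·9 = 162 ≡ 1, so λ ≡ 0.
  x = λ² - 8 - 3 = 0 - 11 ≡ 12; y = λ·(8 - 12) - 8 ≡ 15. → (12, 15)
5Q: (12, 15) + (3, 8). λ = (8 - 15)/(3 - 12) ≡ 16/14 mod 23. 14⁻¹ ≡ 5 (mod 23), so λ ≡ 11.
  x = λ² - 12 - 3 = 121 - 15 ≡ 14; y = λ·(12 - 14) - 15 ≡ 9. → (14, 9)
6Q: (14, 9) + (3, 8). λ = (8 - 9)/(3 - 14) ≡ 22/12 mod 23. 12⁻¹ ≡ 2 (mod 23), so λ ≡ 21.
  x = λ² - 14 - 3 = 441 - 17 ≡ 10; y = λ·(14 - 10) - 9 ≡ 6. → (10, 6)
7Q: (10, 6) + (3, 8). λ = (8 - 6)/(3 - 10) ≡ 2/16 mod 23. 16⁻¹ ≡ 13 (mod 23) since 16·13 = 208 ≡ 1, so λ ≡ 3.
  x = λ² - 10 - 3 = 9 - 13 ≡ 19; y = λ·(10 - 19) - 6 ≡ 13. → (19, 13)

(19, 13)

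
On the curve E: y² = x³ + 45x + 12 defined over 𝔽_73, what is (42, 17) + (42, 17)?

tangent at (42, 17): λ = (3·42² + 45)/(2·17) ≡ 8/34. 34⁻¹ ≡ 58 (mod 73), so λ ≡ 8·58 ≡ 26.
  x = λ² - 42 - 42 = 676 - 84 ≡ 8; y = λ·(42 - 8) - 17 ≡ 64. → (8, 64)

(8, 64)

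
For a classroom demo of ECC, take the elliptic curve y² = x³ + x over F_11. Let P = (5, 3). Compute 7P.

(5, 3)

Repeated addition: build up to 7P.
2P: tangent at (5, 3): λ = (3·5² + 1)/(2·3) ≡ 10/6. 6⁻¹ ≡ 2 (mod 11) since 6·2 = 12 ≡ 1, so λ ≡ 10·2 ≡ 9.
  x = λ² - 5 - 5 = 81 - 10 ≡ 5; y = λ·(5 - 5) - 3 ≡ 8. → (5, 8)
3P: (5, 8) + (5, 3): same x and y₁ ≡ -y₂, so the sum is 𝒪.
4P: 𝒪 + (5, 3) = (5, 3) (identity).
5P: tangent at (5, 3): λ = (3·5² + 1)/(2·3) ≡ 10/6. 6⁻¹ ≡ 2 (mod 11), so λ ≡ 10·2 ≡ 9.
  x = λ² - 5 - 5 = 81 - 10 ≡ 5; y = λ·(5 - 5) - 3 ≡ 8. → (5, 8)
6P: (5, 8) + (5, 3): same x and y₁ ≡ -y₂, so the sum is 𝒪.
7P: 𝒪 + (5, 3) = (5, 3) (identity).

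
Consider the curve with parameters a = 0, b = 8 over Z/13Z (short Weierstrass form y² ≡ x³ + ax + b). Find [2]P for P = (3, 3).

(11, 0)

tangent at (3, 3): λ = (3·3² + 0)/(2·3) ≡ 1/6. 6⁻¹ ≡ 11 (mod 13), so λ ≡ 1·11 ≡ 11.
  x = λ² - 3 - 3 = 121 - 6 ≡ 11; y = λ·(3 - 11) - 3 ≡ 0. → (11, 0)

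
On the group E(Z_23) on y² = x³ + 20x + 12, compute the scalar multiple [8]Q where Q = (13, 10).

(9, 22)

Double-and-add on 8 = (1000)₂. Start with Q = (13, 10) for the leading 1-bit.
double: tangent at (13, 10): λ = (3·13² + 20)/(2·10) ≡ 21/20. 20⁻¹ ≡ 15 (mod 23), so λ ≡ 21·15 ≡ 16.
  x = λ² - 13 - 13 = 256 - 26 ≡ 0; y = λ·(13 - 0) - 10 ≡ 14. → (0, 14)
double: tangent at (0, 14): λ = (3·0² + 20)/(2·14) ≡ 20/5. 5⁻¹ ≡ 14 (mod 23), so λ ≡ 20·14 ≡ 4.
  x = λ² - 0 - 0 = 16 - 0 ≡ 16; y = λ·(0 - 16) - 14 ≡ 14. → (16, 14)
double: tangent at (16, 14): λ = (3·16² + 20)/(2·14) ≡ 6/5. 5⁻¹ ≡ 14 (mod 23), so λ ≡ 6·14 ≡ 15.
  x = λ² - 16 - 16 = 225 - 32 ≡ 9; y = λ·(16 - 9) - 14 ≡ 22. → (9, 22)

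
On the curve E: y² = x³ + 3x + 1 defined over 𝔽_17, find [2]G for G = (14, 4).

tangent at (14, 4): λ = (3·14² + 3)/(2·4) ≡ 13/8. 8⁻¹ ≡ 15 (mod 17), so λ ≡ 13·15 ≡ 8.
  x = λ² - 14 - 14 = 64 - 28 ≡ 2; y = λ·(14 - 2) - 4 ≡ 7. → (2, 7)

(2, 7)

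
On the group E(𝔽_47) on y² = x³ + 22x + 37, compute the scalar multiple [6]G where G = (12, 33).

Double-and-add on 6 = (110)₂. Start with G = (12, 33) for the leading 1-bit.
double: tangent at (12, 33): λ = (3·12² + 22)/(2·33) ≡ 31/19. 19⁻¹ ≡ 5 (mod 47), so λ ≡ 31·5 ≡ 14.
  x = λ² - 12 - 12 = 196 - 24 ≡ 31; y = λ·(12 - 31) - 33 ≡ 30. → (31, 30)
add G: (31, 30) + (12, 33). λ = (33 - 30)/(12 - 31) ≡ 3/28 mod 47. 28⁻¹ ≡ 42 (mod 47), so λ ≡ 32.
  x = λ² - 31 - 12 = 1024 - 43 ≡ 41; y = λ·(31 - 41) - 30 ≡ 26. → (41, 26)
double: tangent at (41, 26): λ = (3·41² + 22)/(2·26) ≡ 36/5. 5⁻¹ ≡ 19 (mod 47) since 5·19 = 95 ≡ 1, so λ ≡ 36·19 ≡ 26.
  x = λ² - 41 - 41 = 676 - 82 ≡ 30; y = λ·(41 - 30) - 26 ≡ 25. → (30, 25)

(30, 25)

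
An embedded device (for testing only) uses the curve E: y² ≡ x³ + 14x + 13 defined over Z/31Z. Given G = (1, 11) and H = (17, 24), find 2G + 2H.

First 2G:
Repeated addition: build up to 2G.
2G: tangent at (1, 11): λ = (3·1² + 14)/(2·11) ≡ 17/22. 22⁻¹ ≡ 24 (mod 31), so λ ≡ 17·24 ≡ 5.
  x = λ² - 1 - 1 = 25 - 2 ≡ 23; y = λ·(1 - 23) - 11 ≡ 3. → (23, 3)
2G = (23, 3).
Next 2H:
Repeated addition: build up to 2H.
2H: tangent at (17, 24): λ = (3·17² + 14)/(2·24) ≡ 13/17. 17⁻¹ ≡ 11 (mod 31), so λ ≡ 13·11 ≡ 19.
  x = λ² - 17 - 17 = 361 - 34 ≡ 17; y = λ·(17 - 17) - 24 ≡ 7. → (17, 7)
2H = (17, 7).
Finally 2G + 2H:
(23, 3) + (17, 7). λ = (7 - 3)/(17 - 23) ≡ 4/25 mod 31. 25⁻¹ ≡ 5 (mod 31), so λ ≡ 20.
  x = λ² - 23 - 17 = 400 - 40 ≡ 19; y = λ·(23 - 19) - 3 ≡ 15. → (19, 15)

(19, 15)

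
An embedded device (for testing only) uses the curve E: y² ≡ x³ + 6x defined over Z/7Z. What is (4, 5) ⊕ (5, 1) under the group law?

(0, 0)

(4, 5) + (5, 1). λ = (1 - 5)/(5 - 4) ≡ 3/1 mod 7. 1⁻¹ ≡ 1 (mod 7) since 1·1 = 1 ≡ 1, so λ ≡ 3.
  x = λ² - 4 - 5 = 9 - 9 ≡ 0; y = λ·(4 - 0) - 5 ≡ 0. → (0, 0)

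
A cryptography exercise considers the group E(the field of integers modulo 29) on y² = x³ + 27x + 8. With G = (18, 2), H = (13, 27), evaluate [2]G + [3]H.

(21, 18)

First 2G:
Repeated addition: build up to 2G.
2G: tangent at (18, 2): λ = (3·18² + 27)/(2·2) ≡ 13/4. 4⁻¹ ≡ 22 (mod 29) since 4·22 = 88 ≡ 1, so λ ≡ 13·22 ≡ 25.
  x = λ² - 18 - 18 = 625 - 36 ≡ 9; y = λ·(18 - 9) - 2 ≡ 20. → (9, 20)
2G = (9, 20).
Next 3H:
Repeated addition: build up to 3H.
2H: tangent at (13, 27): λ = (3·13² + 27)/(2·27) ≡ 12/25. 25⁻¹ ≡ 7 (mod 29) since 25·7 = 175 ≡ 1, so λ ≡ 12·7 ≡ 26.
  x = λ² - 13 - 13 = 676 - 26 ≡ 12; y = λ·(13 - 12) - 27 ≡ 28. → (12, 28)
3H: (12, 28) + (13, 27). λ = (27 - 28)/(13 - 12) ≡ 28/1 mod 29. 1⁻¹ ≡ 1 (mod 29) since 1·1 = 1 ≡ 1, so λ ≡ 28.
  x = λ² - 12 - 13 = 784 - 25 ≡ 5; y = λ·(12 - 5) - 28 ≡ 23. → (5, 23)
3H = (5, 23).
Finally 2G + 3H:
(9, 20) + (5, 23). λ = (23 - 20)/(5 - 9) ≡ 3/25 mod 29. 25⁻¹ ≡ 7 (mod 29) since 25·7 = 175 ≡ 1, so λ ≡ 21.
  x = λ² - 9 - 5 = 441 - 14 ≡ 21; y = λ·(9 - 21) - 20 ≡ 18. → (21, 18)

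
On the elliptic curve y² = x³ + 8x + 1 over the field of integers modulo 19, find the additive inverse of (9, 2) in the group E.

(9, 17)

-(9, 2) = (9, -2 mod 19) = (9, 17).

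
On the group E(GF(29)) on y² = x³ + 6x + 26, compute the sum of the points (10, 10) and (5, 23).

(10, 10) + (5, 23). λ = (23 - 10)/(5 - 10) ≡ 13/24 mod 29. 24⁻¹ ≡ 23 (mod 29) since 24·23 = 552 ≡ 1, so λ ≡ 9.
  x = λ² - 10 - 5 = 81 - 15 ≡ 8; y = λ·(10 - 8) - 10 ≡ 8. → (8, 8)

(8, 8)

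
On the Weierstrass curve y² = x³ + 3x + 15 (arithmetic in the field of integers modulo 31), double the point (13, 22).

(19, 24)

tangent at (13, 22): λ = (3·13² + 3)/(2·22) ≡ 14/13. 13⁻¹ ≡ 12 (mod 31), so λ ≡ 14·12 ≡ 13.
  x = λ² - 13 - 13 = 169 - 26 ≡ 19; y = λ·(13 - 19) - 22 ≡ 24. → (19, 24)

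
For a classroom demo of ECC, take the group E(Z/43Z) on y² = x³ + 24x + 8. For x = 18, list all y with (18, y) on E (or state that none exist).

x³ + 24x + 8 = 6272 ≡ 37 (mod 43).
37 is a non-residue mod 43; no y exists.

none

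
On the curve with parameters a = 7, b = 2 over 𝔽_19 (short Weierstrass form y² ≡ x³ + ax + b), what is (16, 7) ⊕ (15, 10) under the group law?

(16, 12)

(16, 7) + (15, 10). λ = (10 - 7)/(15 - 16) ≡ 3/18 mod 19. 18⁻¹ ≡ 18 (mod 19) since 18·18 = 324 ≡ 1, so λ ≡ 16.
  x = λ² - 16 - 15 = 256 - 31 ≡ 16; y = λ·(16 - 16) - 7 ≡ 12. → (16, 12)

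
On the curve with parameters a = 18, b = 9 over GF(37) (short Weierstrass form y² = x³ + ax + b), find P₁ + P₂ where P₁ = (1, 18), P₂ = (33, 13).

(4, 16)

(1, 18) + (33, 13). λ = (13 - 18)/(33 - 1) ≡ 32/32 mod 37. 32⁻¹ ≡ 22 (mod 37) since 32·22 = 704 ≡ 1, so λ ≡ 1.
  x = λ² - 1 - 33 = 1 - 34 ≡ 4; y = λ·(1 - 4) - 18 ≡ 16. → (4, 16)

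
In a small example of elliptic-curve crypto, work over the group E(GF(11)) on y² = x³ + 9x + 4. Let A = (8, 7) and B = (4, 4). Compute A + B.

(8, 7) + (4, 4). λ = (4 - 7)/(4 - 8) ≡ 8/7 mod 11. 7⁻¹ ≡ 8 (mod 11) since 7·8 = 56 ≡ 1, so λ ≡ 9.
  x = λ² - 8 - 4 = 81 - 12 ≡ 3; y = λ·(8 - 3) - 7 ≡ 5. → (3, 5)

(3, 5)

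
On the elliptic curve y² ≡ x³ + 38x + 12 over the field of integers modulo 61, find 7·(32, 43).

Write P = (32, 43).
Double-and-add on 7 = (111)₂. Start with P = (32, 43) for the leading 1-bit.
double: tangent at (32, 43): λ = (3·32² + 38)/(2·43) ≡ 60/25. 25⁻¹ ≡ 22 (mod 61) since 25·22 = 550 ≡ 1, so λ ≡ 60·22 ≡ 39.
  x = λ² - 32 - 32 = 1521 - 64 ≡ 54; y = λ·(32 - 54) - 43 ≡ 14. → (54, 14)
add P: (54, 14) + (32, 43). λ = (43 - 14)/(32 - 54) ≡ 29/39 mod 61. 39⁻¹ ≡ 36 (mod 61), so λ ≡ 7.
  x = λ² - 54 - 32 = 49 - 86 ≡ 24; y = λ·(54 - 24) - 14 ≡ 13. → (24, 13)
double: tangent at (24, 13): λ = (3·24² + 38)/(2·13) ≡ 58/26. 26⁻¹ ≡ 54 (mod 61) since 26·54 = 1404 ≡ 1, so λ ≡ 58·54 ≡ 21.
  x = λ² - 24 - 24 = 441 - 48 ≡ 27; y = λ·(24 - 27) - 13 ≡ 46. → (27, 46)
add P: (27, 46) + (32, 43). λ = (43 - 46)/(32 - 27) ≡ 58/5 mod 61. 5⁻¹ ≡ 49 (mod 61), so λ ≡ 36.
  x = λ² - 27 - 32 = 1296 - 59 ≡ 17; y = λ·(27 - 17) - 46 ≡ 9. → (17, 9)

(17, 9)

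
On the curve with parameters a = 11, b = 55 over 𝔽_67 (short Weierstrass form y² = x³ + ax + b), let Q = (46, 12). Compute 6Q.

Double-and-add on 6 = (110)₂. Start with Q = (46, 12) for the leading 1-bit.
double: tangent at (46, 12): λ = (3·46² + 11)/(2·12) ≡ 61/24. 24⁻¹ ≡ 14 (mod 67), so λ ≡ 61·14 ≡ 50.
  x = λ² - 46 - 46 = 2500 - 92 ≡ 63; y = λ·(46 - 63) - 12 ≡ 9. → (63, 9)
add Q: (63, 9) + (46, 12). λ = (12 - 9)/(46 - 63) ≡ 3/50 mod 67. 50⁻¹ ≡ 63 (mod 67), so λ ≡ 55.
  x = λ² - 63 - 46 = 3025 - 109 ≡ 35; y = λ·(63 - 35) - 9 ≡ 57. → (35, 57)
double: tangent at (35, 57): λ = (3·35² + 11)/(2·57) ≡ 1/47. 47⁻¹ ≡ 10 (mod 67) since 47·10 = 470 ≡ 1, so λ ≡ 1·10 ≡ 10.
  x = λ² - 35 - 35 = 100 - 70 ≡ 30; y = λ·(35 - 30) - 57 ≡ 60. → (30, 60)

(30, 60)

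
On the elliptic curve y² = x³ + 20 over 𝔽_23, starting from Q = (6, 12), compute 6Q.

(20, 4)

Double-and-add on 6 = (110)₂. Start with Q = (6, 12) for the leading 1-bit.
double: tangent at (6, 12): λ = (3·6² + 0)/(2·12) ≡ 16/1. 1⁻¹ ≡ 1 (mod 23) since 1·1 = 1 ≡ 1, so λ ≡ 16·1 ≡ 16.
  x = λ² - 6 - 6 = 256 - 12 ≡ 14; y = λ·(6 - 14) - 12 ≡ 21. → (14, 21)
add Q: (14, 21) + (6, 12). λ = (12 - 21)/(6 - 14) ≡ 14/15 mod 23. 15⁻¹ ≡ 20 (mod 23) since 15·20 = 300 ≡ 1, so λ ≡ 4.
  x = λ² - 14 - 6 = 16 - 20 ≡ 19; y = λ·(14 - 19) - 21 ≡ 5. → (19, 5)
double: tangent at (19, 5): λ = (3·19² + 0)/(2·5) ≡ 2/10. 10⁻¹ ≡ 7 (mod 23) since 10·7 = 70 ≡ 1, so λ ≡ 2·7 ≡ 14.
  x = λ² - 19 - 19 = 196 - 38 ≡ 20; y = λ·(19 - 20) - 5 ≡ 4. → (20, 4)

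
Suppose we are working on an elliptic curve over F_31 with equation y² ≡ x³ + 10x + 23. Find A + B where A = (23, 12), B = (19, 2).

(23, 12) + (19, 2). λ = (2 - 12)/(19 - 23) ≡ 21/27 mod 31. 27⁻¹ ≡ 23 (mod 31) since 27·23 = 621 ≡ 1, so λ ≡ 18.
  x = λ² - 23 - 19 = 324 - 42 ≡ 3; y = λ·(23 - 3) - 12 ≡ 7. → (3, 7)

(3, 7)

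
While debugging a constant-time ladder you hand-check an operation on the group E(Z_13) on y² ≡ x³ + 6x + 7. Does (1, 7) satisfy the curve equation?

no

y² = 7² ≡ 10; x³ + 6x + 7 = 14 ≡ 1 (mod 13). 10 ≠ 1.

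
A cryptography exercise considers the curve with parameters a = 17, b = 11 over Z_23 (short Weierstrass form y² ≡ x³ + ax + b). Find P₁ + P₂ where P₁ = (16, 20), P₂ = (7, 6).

(16, 20) + (7, 6). λ = (6 - 20)/(7 - 16) ≡ 9/14 mod 23. 14⁻¹ ≡ 5 (mod 23) since 14·5 = 70 ≡ 1, so λ ≡ 22.
  x = λ² - 16 - 7 = 484 - 23 ≡ 1; y = λ·(16 - 1) - 20 ≡ 11. → (1, 11)

(1, 11)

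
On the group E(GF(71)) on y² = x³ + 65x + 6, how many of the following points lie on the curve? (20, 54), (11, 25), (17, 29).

(20, 54): 54² ≡ 5, rhs ≡ 5 → on.
(11, 25): 25² ≡ 57, rhs ≡ 64 → off.
(17, 29): 29² ≡ 60, rhs ≡ 60 → on.

2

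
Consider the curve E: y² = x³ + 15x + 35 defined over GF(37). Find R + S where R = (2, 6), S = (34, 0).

(2, 6) + (34, 0). λ = (0 - 6)/(34 - 2) ≡ 31/32 mod 37. 32⁻¹ ≡ 22 (mod 37), so λ ≡ 16.
  x = λ² - 2 - 34 = 256 - 36 ≡ 35; y = λ·(2 - 35) - 6 ≡ 21. → (35, 21)

(35, 21)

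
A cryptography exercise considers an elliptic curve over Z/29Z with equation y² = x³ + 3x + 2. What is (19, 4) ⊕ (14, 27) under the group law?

(16, 17)

(19, 4) + (14, 27). λ = (27 - 4)/(14 - 19) ≡ 23/24 mod 29. 24⁻¹ ≡ 23 (mod 29), so λ ≡ 7.
  x = λ² - 19 - 14 = 49 - 33 ≡ 16; y = λ·(19 - 16) - 4 ≡ 17. → (16, 17)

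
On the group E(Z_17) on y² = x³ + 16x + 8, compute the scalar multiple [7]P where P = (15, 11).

Double-and-add on 7 = (111)₂. Start with P = (15, 11) for the leading 1-bit.
double: tangent at (15, 11): λ = (3·15² + 16)/(2·11) ≡ 11/5. 5⁻¹ ≡ 7 (mod 17), so λ ≡ 11·7 ≡ 9.
  x = λ² - 15 - 15 = 81 - 30 ≡ 0; y = λ·(15 - 0) - 11 ≡ 5. → (0, 5)
add P: (0, 5) + (15, 11). λ = (11 - 5)/(15 - 0) ≡ 6/15 mod 17. 15⁻¹ ≡ 8 (mod 17) since 15·8 = 120 ≡ 1, so λ ≡ 14.
  x = λ² - 0 - 15 = 196 - 15 ≡ 11; y = λ·(0 - 11) - 5 ≡ 11. → (11, 11)
double: tangent at (11, 11): λ = (3·11² + 16)/(2·11) ≡ 5/5. 5⁻¹ ≡ 7 (mod 17) since 5·7 = 35 ≡ 1, so λ ≡ 5·7 ≡ 1.
  x = λ² - 11 - 11 = 1 - 22 ≡ 13; y = λ·(11 - 13) - 11 ≡ 4. → (13, 4)
add P: (13, 4) + (15, 11). λ = (11 - 4)/(15 - 13) ≡ 7/2 mod 17. 2⁻¹ ≡ 9 (mod 17), so λ ≡ 12.
  x = λ² - 13 - 15 = 144 - 28 ≡ 14; y = λ·(13 - 14) - 4 ≡ 1. → (14, 1)

(14, 1)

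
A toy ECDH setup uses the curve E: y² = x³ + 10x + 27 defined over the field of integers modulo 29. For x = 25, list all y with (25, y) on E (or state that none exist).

x³ + 10x + 27 = 15902 ≡ 10 (mod 29).
10 is a non-residue mod 29; no y exists.

none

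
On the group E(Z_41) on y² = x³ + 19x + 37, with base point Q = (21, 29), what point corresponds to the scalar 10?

(37, 15)

Repeated addition: build up to 10Q.
2Q: tangent at (21, 29): λ = (3·21² + 19)/(2·29) ≡ 30/17. 17⁻¹ ≡ 29 (mod 41) since 17·29 = 493 ≡ 1, so λ ≡ 30·29 ≡ 9.
  x = λ² - 21 - 21 = 81 - 42 ≡ 39; y = λ·(21 - 39) - 29 ≡ 14. → (39, 14)
3Q: (39, 14) + (21, 29). λ = (29 - 14)/(21 - 39) ≡ 15/23 mod 41. 23⁻¹ ≡ 25 (mod 41) since 23·25 = 575 ≡ 1, so λ ≡ 6.
  x = λ² - 39 - 21 = 36 - 60 ≡ 17; y = λ·(39 - 17) - 14 ≡ 36. → (17, 36)
4Q: (17, 36) + (21, 29). λ = (29 - 36)/(21 - 17) ≡ 34/4 mod 41. 4⁻¹ ≡ 31 (mod 41), so λ ≡ 29.
  x = λ² - 17 - 21 = 841 - 38 ≡ 24; y = λ·(17 - 24) - 36 ≡ 7. → (24, 7)
5Q: (24, 7) + (21, 29). λ = (29 - 7)/(21 - 24) ≡ 22/38 mod 41. 38⁻¹ ≡ 27 (mod 41) since 38·27 = 1026 ≡ 1, so λ ≡ 20.
  x = λ² - 24 - 21 = 400 - 45 ≡ 27; y = λ·(24 - 27) - 7 ≡ 15. → (27, 15)
6Q: (27, 15) + (21, 29). λ = (29 - 15)/(21 - 27) ≡ 14/35 mod 41. 35⁻¹ ≡ 34 (mod 41), so λ ≡ 25.
  x = λ² - 27 - 21 = 625 - 48 ≡ 3; y = λ·(27 - 3) - 15 ≡ 11. → (3, 11)
7Q: (3, 11) + (21, 29). λ = (29 - 11)/(21 - 3) ≡ 18/18 mod 41. 18⁻¹ ≡ 16 (mod 41), so λ ≡ 1.
  x = λ² - 3 - 21 = 1 - 24 ≡ 18; y = λ·(3 - 18) - 11 ≡ 15. → (18, 15)
8Q: (18, 15) + (21, 29). λ = (29 - 15)/(21 - 18) ≡ 14/3 mod 41. 3⁻¹ ≡ 14 (mod 41) since 3·14 = 42 ≡ 1, so λ ≡ 32.
  x = λ² - 18 - 21 = 1024 - 39 ≡ 1; y = λ·(18 - 1) - 15 ≡ 37. → (1, 37)
9Q: (1, 37) + (21, 29). λ = (29 - 37)/(21 - 1) ≡ 33/20 mod 41. 20⁻¹ ≡ 39 (mod 41), so λ ≡ 16.
  x = λ² - 1 - 21 = 256 - 22 ≡ 29; y = λ·(1 - 29) - 37 ≡ 7. → (29, 7)
10Q: (29, 7) + (21, 29). λ = (29 - 7)/(21 - 29) ≡ 22/33 mod 41. 33⁻¹ ≡ 5 (mod 41) since 33·5 = 165 ≡ 1, so λ ≡ 28.
  x = λ² - 29 - 21 = 784 - 50 ≡ 37; y = λ·(29 - 37) - 7 ≡ 15. → (37, 15)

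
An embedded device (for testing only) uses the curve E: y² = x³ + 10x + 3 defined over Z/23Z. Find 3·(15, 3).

Write G = (15, 3).
Repeated addition: build up to 3G.
2G: tangent at (15, 3): λ = (3·15² + 10)/(2·3) ≡ 18/6. 6⁻¹ ≡ 4 (mod 23) since 6·4 = 24 ≡ 1, so λ ≡ 18·4 ≡ 3.
  x = λ² - 15 - 15 = 9 - 30 ≡ 2; y = λ·(15 - 2) - 3 ≡ 13. → (2, 13)
3G: (2, 13) + (15, 3). λ = (3 - 13)/(15 - 2) ≡ 13/13 mod 23. 13⁻¹ ≡ 16 (mod 23) since 13·16 = 208 ≡ 1, so λ ≡ 1.
  x = λ² - 2 - 15 = 1 - 17 ≡ 7; y = λ·(2 - 7) - 13 ≡ 5. → (7, 5)

(7, 5)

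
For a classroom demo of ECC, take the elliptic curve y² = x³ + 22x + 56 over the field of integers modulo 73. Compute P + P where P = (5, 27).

(65, 68)

tangent at (5, 27): λ = (3·5² + 22)/(2·27) ≡ 24/54. 54⁻¹ ≡ 23 (mod 73), so λ ≡ 24·23 ≡ 41.
  x = λ² - 5 - 5 = 1681 - 10 ≡ 65; y = λ·(5 - 65) - 27 ≡ 68. → (65, 68)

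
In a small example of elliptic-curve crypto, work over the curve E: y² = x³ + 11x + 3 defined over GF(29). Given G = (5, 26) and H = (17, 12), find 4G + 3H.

First 4G:
Double-and-add on 4 = (100)₂. Start with G = (5, 26) for the leading 1-bit.
double: tangent at (5, 26): λ = (3·5² + 11)/(2·26) ≡ 28/23. 23⁻¹ ≡ 24 (mod 29), so λ ≡ 28·24 ≡ 5.
  x = λ² - 5 - 5 = 25 - 10 ≡ 15; y = λ·(5 - 15) - 26 ≡ 11. → (15, 11)
double: tangent at (15, 11): λ = (3·15² + 11)/(2·11) ≡ 19/22. 22⁻¹ ≡ 4 (mod 29) since 22·4 = 88 ≡ 1, so λ ≡ 19·4 ≡ 18.
  x = λ² - 15 - 15 = 324 - 30 ≡ 4; y = λ·(15 - 4) - 11 ≡ 13. → (4, 13)
4G = (4, 13).
Next 3H:
Repeated addition: build up to 3H.
2H: tangent at (17, 12): λ = (3·17² + 11)/(2·12) ≡ 8/24. 24⁻¹ ≡ 23 (mod 29), so λ ≡ 8·23 ≡ 10.
  x = λ² - 17 - 17 = 100 - 34 ≡ 8; y = λ·(17 - 8) - 12 ≡ 20. → (8, 20)
3H: (8, 20) + (17, 12). λ = (12 - 20)/(17 - 8) ≡ 21/9 mod 29. 9⁻¹ ≡ 13 (mod 29), so λ ≡ 12.
  x = λ² - 8 - 17 = 144 - 25 ≡ 3; y = λ·(8 - 3) - 20 ≡ 11. → (3, 11)
3H = (3, 11).
Finally 4G + 3H:
(4, 13) + (3, 11). λ = (11 - 13)/(3 - 4) ≡ 27/28 mod 29. 28⁻¹ ≡ 28 (mod 29) since 28·28 = 784 ≡ 1, so λ ≡ 2.
  x = λ² - 4 - 3 = 4 - 7 ≡ 26; y = λ·(4 - 26) - 13 ≡ 1. → (26, 1)

(26, 1)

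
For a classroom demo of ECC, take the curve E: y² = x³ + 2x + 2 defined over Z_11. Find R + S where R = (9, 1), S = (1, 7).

(5, 7)

(9, 1) + (1, 7). λ = (7 - 1)/(1 - 9) ≡ 6/3 mod 11. 3⁻¹ ≡ 4 (mod 11) since 3·4 = 12 ≡ 1, so λ ≡ 2.
  x = λ² - 9 - 1 = 4 - 10 ≡ 5; y = λ·(9 - 5) - 1 ≡ 7. → (5, 7)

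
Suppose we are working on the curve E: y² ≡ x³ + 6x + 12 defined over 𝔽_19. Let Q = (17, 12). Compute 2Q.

tangent at (17, 12): λ = (3·17² + 6)/(2·12) ≡ 18/5. 5⁻¹ ≡ 4 (mod 19), so λ ≡ 18·4 ≡ 15.
  x = λ² - 17 - 17 = 225 - 34 ≡ 1; y = λ·(17 - 1) - 12 ≡ 0. → (1, 0)

(1, 0)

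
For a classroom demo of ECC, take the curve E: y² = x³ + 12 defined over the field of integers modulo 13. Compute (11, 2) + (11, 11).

The two points share x = 11 and their y-coordinates satisfy 2 + 11 ≡ 0 (mod 13), so they are inverses. Their sum is O.

O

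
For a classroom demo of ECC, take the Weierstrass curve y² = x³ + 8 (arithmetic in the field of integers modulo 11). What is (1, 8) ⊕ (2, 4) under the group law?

(2, 7)

(1, 8) + (2, 4). λ = (4 - 8)/(2 - 1) ≡ 7/1 mod 11. 1⁻¹ ≡ 1 (mod 11) since 1·1 = 1 ≡ 1, so λ ≡ 7.
  x = λ² - 1 - 2 = 49 - 3 ≡ 2; y = λ·(1 - 2) - 8 ≡ 7. → (2, 7)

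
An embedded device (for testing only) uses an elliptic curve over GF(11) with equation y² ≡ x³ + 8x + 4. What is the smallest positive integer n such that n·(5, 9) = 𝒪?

10

2P: tangent at (5, 9): λ = (3·5² + 8)/(2·9) ≡ 6/7. 7⁻¹ ≡ 8 (mod 11) since 7·8 = 56 ≡ 1, so λ ≡ 6·8 ≡ 4.
  x = λ² - 5 - 5 = 16 - 10 ≡ 6; y = λ·(5 - 6) - 9 ≡ 9. → (6, 9)
3P: (6, 9) + (5, 9). λ = (9 - 9)/(5 - 6) ≡ 0/10 mod 11. 10⁻¹ ≡ 10 (mod 11), so λ ≡ 0.
  x = λ² - 6 - 5 = 0 - 11 ≡ 0; y = λ·(6 - 0) - 9 ≡ 2. → (0, 2)
4P: (0, 2) + (5, 9). λ = (9 - 2)/(5 - 0) ≡ 7/5 mod 11. 5⁻¹ ≡ 9 (mod 11), so λ ≡ 8.
  x = λ² - 0 - 5 = 64 - 5 ≡ 4; y = λ·(0 - 4) - 2 ≡ 10. → (4, 10)
5P: (4, 10) + (5, 9). λ = (9 - 10)/(5 - 4) ≡ 10/1 mod 11. 1⁻¹ ≡ 1 (mod 11), so λ ≡ 10.
  x = λ² - 4 - 5 = 100 - 9 ≡ 3; y = λ·(4 - 3) - 10 ≡ 0. → (3, 0)
6P: (3, 0) + (5, 9). λ = (9 - 0)/(5 - 3) ≡ 9/2 mod 11. 2⁻¹ ≡ 6 (mod 11), so λ ≡ 10.
  x = λ² - 3 - 5 = 100 - 8 ≡ 4; y = λ·(3 - 4) - 0 ≡ 1. → (4, 1)
7P: (4, 1) + (5, 9). λ = (9 - 1)/(5 - 4) ≡ 8/1 mod 11. 1⁻¹ ≡ 1 (mod 11), so λ ≡ 8.
  x = λ² - 4 - 5 = 64 - 9 ≡ 0; y = λ·(4 - 0) - 1 ≡ 9. → (0, 9)
8P: (0, 9) + (5, 9). λ = (9 - 9)/(5 - 0) ≡ 0/5 mod 11. 5⁻¹ ≡ 9 (mod 11) since 5·9 = 45 ≡ 1, so λ ≡ 0.
  x = λ² - 0 - 5 = 0 - 5 ≡ 6; y = λ·(0 - 6) - 9 ≡ 2. → (6, 2)
9P: (6, 2) + (5, 9). λ = (9 - 2)/(5 - 6) ≡ 7/10 mod 11. 10⁻¹ ≡ 10 (mod 11), so λ ≡ 4.
  x = λ² - 6 - 5 = 16 - 11 ≡ 5; y = λ·(6 - 5) - 2 ≡ 2. → (5, 2)
10P: (5, 2) + (5, 9): same x and y₁ ≡ -y₂, so the sum is 𝒪.
10P = 𝒪, so the order is 10.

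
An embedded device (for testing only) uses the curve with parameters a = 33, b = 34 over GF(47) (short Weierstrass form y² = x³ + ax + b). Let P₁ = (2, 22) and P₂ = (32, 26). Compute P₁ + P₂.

(2, 22) + (32, 26). λ = (26 - 22)/(32 - 2) ≡ 4/30 mod 47. 30⁻¹ ≡ 11 (mod 47), so λ ≡ 44.
  x = λ² - 2 - 32 = 1936 - 34 ≡ 22; y = λ·(2 - 22) - 22 ≡ 38. → (22, 38)

(22, 38)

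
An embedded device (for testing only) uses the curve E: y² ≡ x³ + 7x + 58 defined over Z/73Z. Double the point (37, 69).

tangent at (37, 69): λ = (3·37² + 7)/(2·69) ≡ 26/65. 65⁻¹ ≡ 9 (mod 73), so λ ≡ 26·9 ≡ 15.
  x = λ² - 37 - 37 = 225 - 74 ≡ 5; y = λ·(37 - 5) - 69 ≡ 46. → (5, 46)

(5, 46)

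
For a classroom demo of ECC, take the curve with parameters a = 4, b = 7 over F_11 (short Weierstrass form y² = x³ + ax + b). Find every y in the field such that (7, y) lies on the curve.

2, 9

x³ + 4x + 7 = 378 ≡ 4 (mod 11).
Square roots of 4 mod 11: 2 and 9 (since 2² = 4 ≡ 4).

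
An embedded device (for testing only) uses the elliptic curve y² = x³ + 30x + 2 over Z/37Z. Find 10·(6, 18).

Write G = (6, 18).
Double-and-add on 10 = (1010)₂. Start with G = (6, 18) for the leading 1-bit.
double: tangent at (6, 18): λ = (3·6² + 30)/(2·18) ≡ 27/36. 36⁻¹ ≡ 36 (mod 37) since 36·36 = 1296 ≡ 1, so λ ≡ 27·36 ≡ 10.
  x = λ² - 6 - 6 = 100 - 12 ≡ 14; y = λ·(6 - 14) - 18 ≡ 13. → (14, 13)
double: tangent at (14, 13): λ = (3·14² + 30)/(2·13) ≡ 26/26. 26⁻¹ ≡ 10 (mod 37), so λ ≡ 26·10 ≡ 1.
  x = λ² - 14 - 14 = 1 - 28 ≡ 10; y = λ·(14 - 10) - 13 ≡ 28. → (10, 28)
add G: (10, 28) + (6, 18). λ = (18 - 28)/(6 - 10) ≡ 27/33 mod 37. 33⁻¹ ≡ 9 (mod 37), so λ ≡ 21.
  x = λ² - 10 - 6 = 441 - 16 ≡ 18; y = λ·(10 - 18) - 28 ≡ 26. → (18, 26)
double: tangent at (18, 26): λ = (3·18² + 30)/(2·26) ≡ 3/15. 15⁻¹ ≡ 5 (mod 37) since 15·5 = 75 ≡ 1, so λ ≡ 3·5 ≡ 15.
  x = λ² - 18 - 18 = 225 - 36 ≡ 4; y = λ·(18 - 4) - 26 ≡ 36. → (4, 36)

(4, 36)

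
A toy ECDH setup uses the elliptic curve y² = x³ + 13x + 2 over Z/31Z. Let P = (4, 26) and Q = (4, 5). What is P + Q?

O

The two points share x = 4 and their y-coordinates satisfy 26 + 5 ≡ 0 (mod 31), so they are inverses. Their sum is 𝒪.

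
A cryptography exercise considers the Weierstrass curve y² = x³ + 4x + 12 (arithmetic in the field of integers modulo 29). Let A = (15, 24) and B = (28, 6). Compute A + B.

(14, 17)

(15, 24) + (28, 6). λ = (6 - 24)/(28 - 15) ≡ 11/13 mod 29. 13⁻¹ ≡ 9 (mod 29), so λ ≡ 12.
  x = λ² - 15 - 28 = 144 - 43 ≡ 14; y = λ·(15 - 14) - 24 ≡ 17. → (14, 17)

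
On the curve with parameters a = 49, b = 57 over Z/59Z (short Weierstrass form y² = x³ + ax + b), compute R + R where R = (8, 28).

(13, 0)

tangent at (8, 28): λ = (3·8² + 49)/(2·28) ≡ 5/56. 56⁻¹ ≡ 39 (mod 59) since 56·39 = 2184 ≡ 1, so λ ≡ 5·39 ≡ 18.
  x = λ² - 8 - 8 = 324 - 16 ≡ 13; y = λ·(8 - 13) - 28 ≡ 0. → (13, 0)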